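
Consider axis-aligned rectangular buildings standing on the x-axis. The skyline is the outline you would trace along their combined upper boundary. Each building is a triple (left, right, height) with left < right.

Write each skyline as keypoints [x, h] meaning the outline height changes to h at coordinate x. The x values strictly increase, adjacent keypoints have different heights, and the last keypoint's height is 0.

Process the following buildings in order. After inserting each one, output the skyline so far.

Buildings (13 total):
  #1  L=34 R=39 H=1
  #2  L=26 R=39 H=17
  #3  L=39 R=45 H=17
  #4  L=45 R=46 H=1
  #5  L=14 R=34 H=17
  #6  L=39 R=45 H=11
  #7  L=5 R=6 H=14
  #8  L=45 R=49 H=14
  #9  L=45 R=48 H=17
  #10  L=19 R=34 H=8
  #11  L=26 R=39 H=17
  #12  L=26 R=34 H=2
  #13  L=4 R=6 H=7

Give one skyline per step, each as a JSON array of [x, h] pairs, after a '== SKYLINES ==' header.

== SKYLINES ==
[[34,1],[39,0]]
[[26,17],[39,0]]
[[26,17],[45,0]]
[[26,17],[45,1],[46,0]]
[[14,17],[45,1],[46,0]]
[[14,17],[45,1],[46,0]]
[[5,14],[6,0],[14,17],[45,1],[46,0]]
[[5,14],[6,0],[14,17],[45,14],[49,0]]
[[5,14],[6,0],[14,17],[48,14],[49,0]]
[[5,14],[6,0],[14,17],[48,14],[49,0]]
[[5,14],[6,0],[14,17],[48,14],[49,0]]
[[5,14],[6,0],[14,17],[48,14],[49,0]]
[[4,7],[5,14],[6,0],[14,17],[48,14],[49,0]]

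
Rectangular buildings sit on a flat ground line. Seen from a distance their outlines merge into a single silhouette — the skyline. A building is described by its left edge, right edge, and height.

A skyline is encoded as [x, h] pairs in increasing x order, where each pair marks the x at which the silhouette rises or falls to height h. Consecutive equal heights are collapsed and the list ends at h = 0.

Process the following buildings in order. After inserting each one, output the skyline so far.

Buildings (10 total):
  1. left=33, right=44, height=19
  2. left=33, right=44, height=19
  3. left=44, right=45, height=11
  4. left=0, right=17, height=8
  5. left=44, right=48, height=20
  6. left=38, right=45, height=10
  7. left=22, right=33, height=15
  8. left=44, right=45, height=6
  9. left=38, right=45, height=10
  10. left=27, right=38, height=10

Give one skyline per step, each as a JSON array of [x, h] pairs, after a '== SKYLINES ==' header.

== SKYLINES ==
[[33,19],[44,0]]
[[33,19],[44,0]]
[[33,19],[44,11],[45,0]]
[[0,8],[17,0],[33,19],[44,11],[45,0]]
[[0,8],[17,0],[33,19],[44,20],[48,0]]
[[0,8],[17,0],[33,19],[44,20],[48,0]]
[[0,8],[17,0],[22,15],[33,19],[44,20],[48,0]]
[[0,8],[17,0],[22,15],[33,19],[44,20],[48,0]]
[[0,8],[17,0],[22,15],[33,19],[44,20],[48,0]]
[[0,8],[17,0],[22,15],[33,19],[44,20],[48,0]]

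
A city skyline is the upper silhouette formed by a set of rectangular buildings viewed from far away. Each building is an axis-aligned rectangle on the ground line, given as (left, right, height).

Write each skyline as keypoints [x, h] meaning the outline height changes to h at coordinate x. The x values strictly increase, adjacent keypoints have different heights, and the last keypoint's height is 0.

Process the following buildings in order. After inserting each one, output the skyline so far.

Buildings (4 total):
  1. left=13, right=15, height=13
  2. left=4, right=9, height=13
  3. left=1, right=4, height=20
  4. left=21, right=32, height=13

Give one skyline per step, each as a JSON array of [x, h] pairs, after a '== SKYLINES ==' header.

== SKYLINES ==
[[13,13],[15,0]]
[[4,13],[9,0],[13,13],[15,0]]
[[1,20],[4,13],[9,0],[13,13],[15,0]]
[[1,20],[4,13],[9,0],[13,13],[15,0],[21,13],[32,0]]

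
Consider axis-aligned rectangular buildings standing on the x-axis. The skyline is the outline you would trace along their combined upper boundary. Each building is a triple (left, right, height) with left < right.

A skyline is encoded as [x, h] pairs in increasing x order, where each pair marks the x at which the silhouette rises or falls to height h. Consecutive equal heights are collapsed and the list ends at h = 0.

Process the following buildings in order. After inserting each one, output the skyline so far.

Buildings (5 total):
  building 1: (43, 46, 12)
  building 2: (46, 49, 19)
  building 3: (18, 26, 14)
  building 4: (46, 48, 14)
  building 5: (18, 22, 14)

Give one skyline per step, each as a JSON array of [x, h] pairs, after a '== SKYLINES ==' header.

== SKYLINES ==
[[43,12],[46,0]]
[[43,12],[46,19],[49,0]]
[[18,14],[26,0],[43,12],[46,19],[49,0]]
[[18,14],[26,0],[43,12],[46,19],[49,0]]
[[18,14],[26,0],[43,12],[46,19],[49,0]]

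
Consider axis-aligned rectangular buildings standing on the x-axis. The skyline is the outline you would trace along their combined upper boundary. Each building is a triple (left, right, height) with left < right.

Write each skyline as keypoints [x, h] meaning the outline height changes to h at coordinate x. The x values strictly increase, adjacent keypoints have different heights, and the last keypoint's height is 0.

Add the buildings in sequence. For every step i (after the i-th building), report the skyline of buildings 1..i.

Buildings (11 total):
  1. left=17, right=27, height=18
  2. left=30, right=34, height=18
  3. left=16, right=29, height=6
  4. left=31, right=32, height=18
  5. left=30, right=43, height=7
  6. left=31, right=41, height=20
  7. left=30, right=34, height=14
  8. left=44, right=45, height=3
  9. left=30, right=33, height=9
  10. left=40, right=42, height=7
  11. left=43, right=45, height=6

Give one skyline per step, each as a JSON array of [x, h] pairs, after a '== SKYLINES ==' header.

== SKYLINES ==
[[17,18],[27,0]]
[[17,18],[27,0],[30,18],[34,0]]
[[16,6],[17,18],[27,6],[29,0],[30,18],[34,0]]
[[16,6],[17,18],[27,6],[29,0],[30,18],[34,0]]
[[16,6],[17,18],[27,6],[29,0],[30,18],[34,7],[43,0]]
[[16,6],[17,18],[27,6],[29,0],[30,18],[31,20],[41,7],[43,0]]
[[16,6],[17,18],[27,6],[29,0],[30,18],[31,20],[41,7],[43,0]]
[[16,6],[17,18],[27,6],[29,0],[30,18],[31,20],[41,7],[43,0],[44,3],[45,0]]
[[16,6],[17,18],[27,6],[29,0],[30,18],[31,20],[41,7],[43,0],[44,3],[45,0]]
[[16,6],[17,18],[27,6],[29,0],[30,18],[31,20],[41,7],[43,0],[44,3],[45,0]]
[[16,6],[17,18],[27,6],[29,0],[30,18],[31,20],[41,7],[43,6],[45,0]]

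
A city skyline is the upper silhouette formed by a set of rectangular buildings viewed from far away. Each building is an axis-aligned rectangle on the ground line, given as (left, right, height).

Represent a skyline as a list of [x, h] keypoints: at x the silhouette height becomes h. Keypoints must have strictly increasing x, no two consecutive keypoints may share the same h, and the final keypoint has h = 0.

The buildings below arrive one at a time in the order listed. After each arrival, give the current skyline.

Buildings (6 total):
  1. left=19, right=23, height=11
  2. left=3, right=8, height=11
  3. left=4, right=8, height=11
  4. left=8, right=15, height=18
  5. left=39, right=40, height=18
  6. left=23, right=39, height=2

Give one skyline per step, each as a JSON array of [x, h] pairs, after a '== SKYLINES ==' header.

== SKYLINES ==
[[19,11],[23,0]]
[[3,11],[8,0],[19,11],[23,0]]
[[3,11],[8,0],[19,11],[23,0]]
[[3,11],[8,18],[15,0],[19,11],[23,0]]
[[3,11],[8,18],[15,0],[19,11],[23,0],[39,18],[40,0]]
[[3,11],[8,18],[15,0],[19,11],[23,2],[39,18],[40,0]]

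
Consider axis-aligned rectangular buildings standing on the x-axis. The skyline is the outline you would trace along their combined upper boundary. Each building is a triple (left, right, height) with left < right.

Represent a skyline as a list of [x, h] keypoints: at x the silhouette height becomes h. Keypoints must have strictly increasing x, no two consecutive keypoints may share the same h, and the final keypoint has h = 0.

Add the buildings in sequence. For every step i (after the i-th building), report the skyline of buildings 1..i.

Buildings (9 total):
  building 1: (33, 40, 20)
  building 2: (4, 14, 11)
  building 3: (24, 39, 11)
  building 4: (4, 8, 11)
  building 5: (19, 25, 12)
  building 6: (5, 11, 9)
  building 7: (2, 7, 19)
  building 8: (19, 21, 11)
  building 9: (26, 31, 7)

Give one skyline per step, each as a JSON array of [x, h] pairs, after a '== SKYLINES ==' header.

== SKYLINES ==
[[33,20],[40,0]]
[[4,11],[14,0],[33,20],[40,0]]
[[4,11],[14,0],[24,11],[33,20],[40,0]]
[[4,11],[14,0],[24,11],[33,20],[40,0]]
[[4,11],[14,0],[19,12],[25,11],[33,20],[40,0]]
[[4,11],[14,0],[19,12],[25,11],[33,20],[40,0]]
[[2,19],[7,11],[14,0],[19,12],[25,11],[33,20],[40,0]]
[[2,19],[7,11],[14,0],[19,12],[25,11],[33,20],[40,0]]
[[2,19],[7,11],[14,0],[19,12],[25,11],[33,20],[40,0]]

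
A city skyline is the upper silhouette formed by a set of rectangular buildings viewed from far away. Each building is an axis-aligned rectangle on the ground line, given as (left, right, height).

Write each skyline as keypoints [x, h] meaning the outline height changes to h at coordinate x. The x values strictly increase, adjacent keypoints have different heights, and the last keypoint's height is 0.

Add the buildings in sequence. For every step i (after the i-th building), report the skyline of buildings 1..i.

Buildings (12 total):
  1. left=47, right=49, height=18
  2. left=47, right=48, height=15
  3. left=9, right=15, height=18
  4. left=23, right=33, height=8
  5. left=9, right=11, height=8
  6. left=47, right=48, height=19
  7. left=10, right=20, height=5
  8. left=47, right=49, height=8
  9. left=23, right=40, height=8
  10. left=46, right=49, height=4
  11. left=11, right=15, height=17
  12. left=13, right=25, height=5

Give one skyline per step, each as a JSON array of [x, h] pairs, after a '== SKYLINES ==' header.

== SKYLINES ==
[[47,18],[49,0]]
[[47,18],[49,0]]
[[9,18],[15,0],[47,18],[49,0]]
[[9,18],[15,0],[23,8],[33,0],[47,18],[49,0]]
[[9,18],[15,0],[23,8],[33,0],[47,18],[49,0]]
[[9,18],[15,0],[23,8],[33,0],[47,19],[48,18],[49,0]]
[[9,18],[15,5],[20,0],[23,8],[33,0],[47,19],[48,18],[49,0]]
[[9,18],[15,5],[20,0],[23,8],[33,0],[47,19],[48,18],[49,0]]
[[9,18],[15,5],[20,0],[23,8],[40,0],[47,19],[48,18],[49,0]]
[[9,18],[15,5],[20,0],[23,8],[40,0],[46,4],[47,19],[48,18],[49,0]]
[[9,18],[15,5],[20,0],[23,8],[40,0],[46,4],[47,19],[48,18],[49,0]]
[[9,18],[15,5],[23,8],[40,0],[46,4],[47,19],[48,18],[49,0]]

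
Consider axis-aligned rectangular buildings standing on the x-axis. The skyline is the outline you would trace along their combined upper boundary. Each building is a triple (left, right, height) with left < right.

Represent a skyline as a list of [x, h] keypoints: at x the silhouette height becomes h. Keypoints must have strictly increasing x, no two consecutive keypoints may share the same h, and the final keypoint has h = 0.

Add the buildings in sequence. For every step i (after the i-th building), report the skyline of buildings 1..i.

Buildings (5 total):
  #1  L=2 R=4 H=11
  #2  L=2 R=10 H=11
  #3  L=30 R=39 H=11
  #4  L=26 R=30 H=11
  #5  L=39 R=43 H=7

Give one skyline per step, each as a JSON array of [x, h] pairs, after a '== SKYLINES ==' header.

== SKYLINES ==
[[2,11],[4,0]]
[[2,11],[10,0]]
[[2,11],[10,0],[30,11],[39,0]]
[[2,11],[10,0],[26,11],[39,0]]
[[2,11],[10,0],[26,11],[39,7],[43,0]]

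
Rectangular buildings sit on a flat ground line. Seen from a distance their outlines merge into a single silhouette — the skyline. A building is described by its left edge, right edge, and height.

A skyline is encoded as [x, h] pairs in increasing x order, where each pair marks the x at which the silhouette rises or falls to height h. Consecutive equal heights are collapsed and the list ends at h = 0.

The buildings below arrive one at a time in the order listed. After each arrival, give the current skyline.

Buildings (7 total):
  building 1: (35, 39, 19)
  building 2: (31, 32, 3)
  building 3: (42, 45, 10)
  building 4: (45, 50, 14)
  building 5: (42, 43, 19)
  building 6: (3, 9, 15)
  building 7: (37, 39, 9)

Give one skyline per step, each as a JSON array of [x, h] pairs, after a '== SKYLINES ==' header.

== SKYLINES ==
[[35,19],[39,0]]
[[31,3],[32,0],[35,19],[39,0]]
[[31,3],[32,0],[35,19],[39,0],[42,10],[45,0]]
[[31,3],[32,0],[35,19],[39,0],[42,10],[45,14],[50,0]]
[[31,3],[32,0],[35,19],[39,0],[42,19],[43,10],[45,14],[50,0]]
[[3,15],[9,0],[31,3],[32,0],[35,19],[39,0],[42,19],[43,10],[45,14],[50,0]]
[[3,15],[9,0],[31,3],[32,0],[35,19],[39,0],[42,19],[43,10],[45,14],[50,0]]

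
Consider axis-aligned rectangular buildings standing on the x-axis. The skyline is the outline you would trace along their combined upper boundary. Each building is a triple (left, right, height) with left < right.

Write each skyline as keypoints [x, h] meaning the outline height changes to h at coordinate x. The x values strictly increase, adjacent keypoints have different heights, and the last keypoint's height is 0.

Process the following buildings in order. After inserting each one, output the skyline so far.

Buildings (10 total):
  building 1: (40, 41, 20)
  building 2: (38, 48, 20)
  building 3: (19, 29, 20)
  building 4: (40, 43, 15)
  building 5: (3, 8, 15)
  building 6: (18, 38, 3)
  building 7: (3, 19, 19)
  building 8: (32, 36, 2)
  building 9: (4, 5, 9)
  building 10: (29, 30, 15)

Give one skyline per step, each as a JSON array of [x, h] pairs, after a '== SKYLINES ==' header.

== SKYLINES ==
[[40,20],[41,0]]
[[38,20],[48,0]]
[[19,20],[29,0],[38,20],[48,0]]
[[19,20],[29,0],[38,20],[48,0]]
[[3,15],[8,0],[19,20],[29,0],[38,20],[48,0]]
[[3,15],[8,0],[18,3],[19,20],[29,3],[38,20],[48,0]]
[[3,19],[19,20],[29,3],[38,20],[48,0]]
[[3,19],[19,20],[29,3],[38,20],[48,0]]
[[3,19],[19,20],[29,3],[38,20],[48,0]]
[[3,19],[19,20],[29,15],[30,3],[38,20],[48,0]]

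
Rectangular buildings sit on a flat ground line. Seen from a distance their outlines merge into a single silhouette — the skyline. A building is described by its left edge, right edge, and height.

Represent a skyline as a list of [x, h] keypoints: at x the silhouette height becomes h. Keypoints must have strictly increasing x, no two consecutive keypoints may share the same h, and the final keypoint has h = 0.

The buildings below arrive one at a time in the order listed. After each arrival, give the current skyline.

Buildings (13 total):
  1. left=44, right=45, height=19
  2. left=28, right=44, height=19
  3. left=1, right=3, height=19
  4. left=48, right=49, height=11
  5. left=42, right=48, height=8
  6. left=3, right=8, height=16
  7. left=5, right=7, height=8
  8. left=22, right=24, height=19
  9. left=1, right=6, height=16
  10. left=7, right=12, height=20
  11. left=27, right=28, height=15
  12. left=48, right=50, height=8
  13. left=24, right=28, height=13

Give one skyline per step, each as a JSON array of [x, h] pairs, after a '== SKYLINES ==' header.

== SKYLINES ==
[[44,19],[45,0]]
[[28,19],[45,0]]
[[1,19],[3,0],[28,19],[45,0]]
[[1,19],[3,0],[28,19],[45,0],[48,11],[49,0]]
[[1,19],[3,0],[28,19],[45,8],[48,11],[49,0]]
[[1,19],[3,16],[8,0],[28,19],[45,8],[48,11],[49,0]]
[[1,19],[3,16],[8,0],[28,19],[45,8],[48,11],[49,0]]
[[1,19],[3,16],[8,0],[22,19],[24,0],[28,19],[45,8],[48,11],[49,0]]
[[1,19],[3,16],[8,0],[22,19],[24,0],[28,19],[45,8],[48,11],[49,0]]
[[1,19],[3,16],[7,20],[12,0],[22,19],[24,0],[28,19],[45,8],[48,11],[49,0]]
[[1,19],[3,16],[7,20],[12,0],[22,19],[24,0],[27,15],[28,19],[45,8],[48,11],[49,0]]
[[1,19],[3,16],[7,20],[12,0],[22,19],[24,0],[27,15],[28,19],[45,8],[48,11],[49,8],[50,0]]
[[1,19],[3,16],[7,20],[12,0],[22,19],[24,13],[27,15],[28,19],[45,8],[48,11],[49,8],[50,0]]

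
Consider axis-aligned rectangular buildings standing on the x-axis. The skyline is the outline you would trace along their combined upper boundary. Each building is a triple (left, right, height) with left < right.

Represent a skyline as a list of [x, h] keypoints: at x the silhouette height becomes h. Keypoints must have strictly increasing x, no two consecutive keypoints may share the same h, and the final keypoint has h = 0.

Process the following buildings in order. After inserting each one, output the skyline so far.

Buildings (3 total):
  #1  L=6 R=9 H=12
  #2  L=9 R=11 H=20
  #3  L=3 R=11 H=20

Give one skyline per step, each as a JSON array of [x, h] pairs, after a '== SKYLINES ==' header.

== SKYLINES ==
[[6,12],[9,0]]
[[6,12],[9,20],[11,0]]
[[3,20],[11,0]]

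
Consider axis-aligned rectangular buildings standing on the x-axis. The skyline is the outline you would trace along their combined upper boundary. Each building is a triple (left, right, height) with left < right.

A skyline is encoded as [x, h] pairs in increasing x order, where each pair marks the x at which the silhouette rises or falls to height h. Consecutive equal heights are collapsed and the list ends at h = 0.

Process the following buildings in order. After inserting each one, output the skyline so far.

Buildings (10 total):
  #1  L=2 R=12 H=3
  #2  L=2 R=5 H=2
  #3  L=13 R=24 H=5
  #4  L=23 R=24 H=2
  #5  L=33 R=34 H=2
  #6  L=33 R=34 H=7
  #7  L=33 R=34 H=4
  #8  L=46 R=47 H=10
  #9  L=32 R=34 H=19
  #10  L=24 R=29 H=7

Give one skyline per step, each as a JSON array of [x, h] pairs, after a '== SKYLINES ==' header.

== SKYLINES ==
[[2,3],[12,0]]
[[2,3],[12,0]]
[[2,3],[12,0],[13,5],[24,0]]
[[2,3],[12,0],[13,5],[24,0]]
[[2,3],[12,0],[13,5],[24,0],[33,2],[34,0]]
[[2,3],[12,0],[13,5],[24,0],[33,7],[34,0]]
[[2,3],[12,0],[13,5],[24,0],[33,7],[34,0]]
[[2,3],[12,0],[13,5],[24,0],[33,7],[34,0],[46,10],[47,0]]
[[2,3],[12,0],[13,5],[24,0],[32,19],[34,0],[46,10],[47,0]]
[[2,3],[12,0],[13,5],[24,7],[29,0],[32,19],[34,0],[46,10],[47,0]]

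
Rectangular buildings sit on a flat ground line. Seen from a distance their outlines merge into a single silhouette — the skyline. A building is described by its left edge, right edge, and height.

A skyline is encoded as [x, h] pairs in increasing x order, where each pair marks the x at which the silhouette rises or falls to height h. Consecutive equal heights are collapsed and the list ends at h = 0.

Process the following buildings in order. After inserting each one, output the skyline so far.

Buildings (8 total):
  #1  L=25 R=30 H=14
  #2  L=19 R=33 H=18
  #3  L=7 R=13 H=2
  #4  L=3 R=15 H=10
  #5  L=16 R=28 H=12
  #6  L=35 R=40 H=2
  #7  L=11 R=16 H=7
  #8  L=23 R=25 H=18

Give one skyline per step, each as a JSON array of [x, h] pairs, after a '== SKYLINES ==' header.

== SKYLINES ==
[[25,14],[30,0]]
[[19,18],[33,0]]
[[7,2],[13,0],[19,18],[33,0]]
[[3,10],[15,0],[19,18],[33,0]]
[[3,10],[15,0],[16,12],[19,18],[33,0]]
[[3,10],[15,0],[16,12],[19,18],[33,0],[35,2],[40,0]]
[[3,10],[15,7],[16,12],[19,18],[33,0],[35,2],[40,0]]
[[3,10],[15,7],[16,12],[19,18],[33,0],[35,2],[40,0]]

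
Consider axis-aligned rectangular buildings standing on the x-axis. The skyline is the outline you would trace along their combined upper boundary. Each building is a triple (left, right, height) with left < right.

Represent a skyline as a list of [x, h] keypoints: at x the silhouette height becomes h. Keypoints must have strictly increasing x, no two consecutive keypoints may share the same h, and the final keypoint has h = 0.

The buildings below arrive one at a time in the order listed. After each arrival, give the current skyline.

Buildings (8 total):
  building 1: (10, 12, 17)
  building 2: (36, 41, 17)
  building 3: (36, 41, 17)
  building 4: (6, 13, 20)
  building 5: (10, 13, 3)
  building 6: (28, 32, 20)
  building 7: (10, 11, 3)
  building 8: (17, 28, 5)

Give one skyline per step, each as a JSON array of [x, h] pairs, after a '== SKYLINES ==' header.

== SKYLINES ==
[[10,17],[12,0]]
[[10,17],[12,0],[36,17],[41,0]]
[[10,17],[12,0],[36,17],[41,0]]
[[6,20],[13,0],[36,17],[41,0]]
[[6,20],[13,0],[36,17],[41,0]]
[[6,20],[13,0],[28,20],[32,0],[36,17],[41,0]]
[[6,20],[13,0],[28,20],[32,0],[36,17],[41,0]]
[[6,20],[13,0],[17,5],[28,20],[32,0],[36,17],[41,0]]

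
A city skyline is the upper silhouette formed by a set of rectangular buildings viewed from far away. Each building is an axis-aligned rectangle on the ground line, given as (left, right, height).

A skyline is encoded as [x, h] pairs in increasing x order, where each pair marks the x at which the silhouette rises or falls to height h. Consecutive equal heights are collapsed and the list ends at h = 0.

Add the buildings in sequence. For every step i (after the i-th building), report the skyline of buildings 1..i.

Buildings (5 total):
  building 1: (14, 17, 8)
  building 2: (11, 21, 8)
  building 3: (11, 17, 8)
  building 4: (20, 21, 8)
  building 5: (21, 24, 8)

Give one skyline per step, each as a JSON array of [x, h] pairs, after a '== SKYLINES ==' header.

== SKYLINES ==
[[14,8],[17,0]]
[[11,8],[21,0]]
[[11,8],[21,0]]
[[11,8],[21,0]]
[[11,8],[24,0]]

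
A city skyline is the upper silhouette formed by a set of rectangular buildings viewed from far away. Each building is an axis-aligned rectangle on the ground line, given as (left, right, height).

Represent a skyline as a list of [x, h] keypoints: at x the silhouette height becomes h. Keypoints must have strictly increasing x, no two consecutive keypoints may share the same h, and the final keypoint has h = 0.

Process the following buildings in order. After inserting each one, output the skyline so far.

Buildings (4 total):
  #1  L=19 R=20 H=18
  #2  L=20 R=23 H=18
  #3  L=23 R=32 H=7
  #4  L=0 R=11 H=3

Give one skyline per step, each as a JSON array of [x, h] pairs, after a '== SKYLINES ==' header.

== SKYLINES ==
[[19,18],[20,0]]
[[19,18],[23,0]]
[[19,18],[23,7],[32,0]]
[[0,3],[11,0],[19,18],[23,7],[32,0]]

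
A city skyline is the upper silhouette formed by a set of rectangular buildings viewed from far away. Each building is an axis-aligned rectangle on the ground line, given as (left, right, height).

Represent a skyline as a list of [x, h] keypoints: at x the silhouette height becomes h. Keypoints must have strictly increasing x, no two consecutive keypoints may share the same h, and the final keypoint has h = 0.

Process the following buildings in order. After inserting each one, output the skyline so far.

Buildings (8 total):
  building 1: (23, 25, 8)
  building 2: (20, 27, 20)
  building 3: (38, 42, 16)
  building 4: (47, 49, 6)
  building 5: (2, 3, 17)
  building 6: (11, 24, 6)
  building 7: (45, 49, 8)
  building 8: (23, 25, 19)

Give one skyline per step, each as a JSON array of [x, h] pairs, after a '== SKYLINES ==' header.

== SKYLINES ==
[[23,8],[25,0]]
[[20,20],[27,0]]
[[20,20],[27,0],[38,16],[42,0]]
[[20,20],[27,0],[38,16],[42,0],[47,6],[49,0]]
[[2,17],[3,0],[20,20],[27,0],[38,16],[42,0],[47,6],[49,0]]
[[2,17],[3,0],[11,6],[20,20],[27,0],[38,16],[42,0],[47,6],[49,0]]
[[2,17],[3,0],[11,6],[20,20],[27,0],[38,16],[42,0],[45,8],[49,0]]
[[2,17],[3,0],[11,6],[20,20],[27,0],[38,16],[42,0],[45,8],[49,0]]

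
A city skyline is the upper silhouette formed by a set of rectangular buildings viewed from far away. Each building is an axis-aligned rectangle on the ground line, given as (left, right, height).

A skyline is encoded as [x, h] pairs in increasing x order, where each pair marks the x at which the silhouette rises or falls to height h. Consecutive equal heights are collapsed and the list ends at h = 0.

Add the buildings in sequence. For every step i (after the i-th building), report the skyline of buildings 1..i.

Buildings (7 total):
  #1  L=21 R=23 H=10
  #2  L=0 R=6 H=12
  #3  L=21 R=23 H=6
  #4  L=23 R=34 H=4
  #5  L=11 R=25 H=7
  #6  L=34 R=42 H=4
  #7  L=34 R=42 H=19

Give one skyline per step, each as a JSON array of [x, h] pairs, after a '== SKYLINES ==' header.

== SKYLINES ==
[[21,10],[23,0]]
[[0,12],[6,0],[21,10],[23,0]]
[[0,12],[6,0],[21,10],[23,0]]
[[0,12],[6,0],[21,10],[23,4],[34,0]]
[[0,12],[6,0],[11,7],[21,10],[23,7],[25,4],[34,0]]
[[0,12],[6,0],[11,7],[21,10],[23,7],[25,4],[42,0]]
[[0,12],[6,0],[11,7],[21,10],[23,7],[25,4],[34,19],[42,0]]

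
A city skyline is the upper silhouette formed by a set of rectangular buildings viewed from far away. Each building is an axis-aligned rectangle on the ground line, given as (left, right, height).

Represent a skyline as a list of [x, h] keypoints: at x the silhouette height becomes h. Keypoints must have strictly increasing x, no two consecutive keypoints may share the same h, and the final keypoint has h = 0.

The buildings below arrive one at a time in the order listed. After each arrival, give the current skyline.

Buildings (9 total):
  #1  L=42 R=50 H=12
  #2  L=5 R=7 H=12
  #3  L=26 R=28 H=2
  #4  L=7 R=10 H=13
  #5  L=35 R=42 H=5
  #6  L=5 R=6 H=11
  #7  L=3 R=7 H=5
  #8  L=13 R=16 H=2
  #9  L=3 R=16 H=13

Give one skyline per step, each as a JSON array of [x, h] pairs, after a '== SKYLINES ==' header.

== SKYLINES ==
[[42,12],[50,0]]
[[5,12],[7,0],[42,12],[50,0]]
[[5,12],[7,0],[26,2],[28,0],[42,12],[50,0]]
[[5,12],[7,13],[10,0],[26,2],[28,0],[42,12],[50,0]]
[[5,12],[7,13],[10,0],[26,2],[28,0],[35,5],[42,12],[50,0]]
[[5,12],[7,13],[10,0],[26,2],[28,0],[35,5],[42,12],[50,0]]
[[3,5],[5,12],[7,13],[10,0],[26,2],[28,0],[35,5],[42,12],[50,0]]
[[3,5],[5,12],[7,13],[10,0],[13,2],[16,0],[26,2],[28,0],[35,5],[42,12],[50,0]]
[[3,13],[16,0],[26,2],[28,0],[35,5],[42,12],[50,0]]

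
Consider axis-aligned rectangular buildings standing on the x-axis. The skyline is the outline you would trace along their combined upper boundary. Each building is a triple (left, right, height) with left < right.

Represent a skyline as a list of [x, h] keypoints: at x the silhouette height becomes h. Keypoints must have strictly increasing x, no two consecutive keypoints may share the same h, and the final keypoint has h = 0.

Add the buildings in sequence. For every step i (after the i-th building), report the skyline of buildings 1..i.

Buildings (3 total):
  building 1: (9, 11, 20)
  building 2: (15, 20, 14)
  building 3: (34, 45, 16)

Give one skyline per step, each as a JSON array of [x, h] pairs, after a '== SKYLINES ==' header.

== SKYLINES ==
[[9,20],[11,0]]
[[9,20],[11,0],[15,14],[20,0]]
[[9,20],[11,0],[15,14],[20,0],[34,16],[45,0]]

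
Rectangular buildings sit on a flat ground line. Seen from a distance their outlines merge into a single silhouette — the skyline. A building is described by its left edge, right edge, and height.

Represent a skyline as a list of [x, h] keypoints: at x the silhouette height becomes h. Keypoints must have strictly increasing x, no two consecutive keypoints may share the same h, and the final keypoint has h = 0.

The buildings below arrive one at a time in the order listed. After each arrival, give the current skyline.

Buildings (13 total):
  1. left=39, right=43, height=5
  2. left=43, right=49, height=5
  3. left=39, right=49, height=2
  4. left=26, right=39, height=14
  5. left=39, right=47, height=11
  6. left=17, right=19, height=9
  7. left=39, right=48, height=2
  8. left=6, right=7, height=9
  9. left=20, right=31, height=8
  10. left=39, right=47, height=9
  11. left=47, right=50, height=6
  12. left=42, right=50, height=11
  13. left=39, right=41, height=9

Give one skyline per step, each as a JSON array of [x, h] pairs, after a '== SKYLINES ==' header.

== SKYLINES ==
[[39,5],[43,0]]
[[39,5],[49,0]]
[[39,5],[49,0]]
[[26,14],[39,5],[49,0]]
[[26,14],[39,11],[47,5],[49,0]]
[[17,9],[19,0],[26,14],[39,11],[47,5],[49,0]]
[[17,9],[19,0],[26,14],[39,11],[47,5],[49,0]]
[[6,9],[7,0],[17,9],[19,0],[26,14],[39,11],[47,5],[49,0]]
[[6,9],[7,0],[17,9],[19,0],[20,8],[26,14],[39,11],[47,5],[49,0]]
[[6,9],[7,0],[17,9],[19,0],[20,8],[26,14],[39,11],[47,5],[49,0]]
[[6,9],[7,0],[17,9],[19,0],[20,8],[26,14],[39,11],[47,6],[50,0]]
[[6,9],[7,0],[17,9],[19,0],[20,8],[26,14],[39,11],[50,0]]
[[6,9],[7,0],[17,9],[19,0],[20,8],[26,14],[39,11],[50,0]]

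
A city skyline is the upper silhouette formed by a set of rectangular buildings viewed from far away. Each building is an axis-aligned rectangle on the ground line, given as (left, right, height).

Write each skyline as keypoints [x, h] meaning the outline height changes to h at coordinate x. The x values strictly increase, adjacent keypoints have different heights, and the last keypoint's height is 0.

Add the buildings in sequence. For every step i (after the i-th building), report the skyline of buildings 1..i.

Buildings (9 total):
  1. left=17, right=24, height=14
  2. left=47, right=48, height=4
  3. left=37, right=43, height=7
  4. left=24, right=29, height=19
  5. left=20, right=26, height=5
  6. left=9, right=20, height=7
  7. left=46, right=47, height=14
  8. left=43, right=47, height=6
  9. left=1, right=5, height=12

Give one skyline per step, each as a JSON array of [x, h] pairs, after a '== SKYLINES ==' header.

== SKYLINES ==
[[17,14],[24,0]]
[[17,14],[24,0],[47,4],[48,0]]
[[17,14],[24,0],[37,7],[43,0],[47,4],[48,0]]
[[17,14],[24,19],[29,0],[37,7],[43,0],[47,4],[48,0]]
[[17,14],[24,19],[29,0],[37,7],[43,0],[47,4],[48,0]]
[[9,7],[17,14],[24,19],[29,0],[37,7],[43,0],[47,4],[48,0]]
[[9,7],[17,14],[24,19],[29,0],[37,7],[43,0],[46,14],[47,4],[48,0]]
[[9,7],[17,14],[24,19],[29,0],[37,7],[43,6],[46,14],[47,4],[48,0]]
[[1,12],[5,0],[9,7],[17,14],[24,19],[29,0],[37,7],[43,6],[46,14],[47,4],[48,0]]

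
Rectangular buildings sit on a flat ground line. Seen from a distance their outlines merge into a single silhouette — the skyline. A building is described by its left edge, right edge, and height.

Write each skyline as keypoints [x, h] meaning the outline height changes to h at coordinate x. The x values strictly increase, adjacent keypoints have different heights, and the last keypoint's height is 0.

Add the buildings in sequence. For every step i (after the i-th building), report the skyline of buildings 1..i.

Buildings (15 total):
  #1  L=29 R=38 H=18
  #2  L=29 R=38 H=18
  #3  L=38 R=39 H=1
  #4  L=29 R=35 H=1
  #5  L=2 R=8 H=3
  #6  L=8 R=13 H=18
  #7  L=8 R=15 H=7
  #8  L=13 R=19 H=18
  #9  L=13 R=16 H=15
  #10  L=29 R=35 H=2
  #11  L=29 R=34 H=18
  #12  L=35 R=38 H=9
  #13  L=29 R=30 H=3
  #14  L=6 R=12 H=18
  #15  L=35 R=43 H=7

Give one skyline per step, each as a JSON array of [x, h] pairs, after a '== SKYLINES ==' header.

== SKYLINES ==
[[29,18],[38,0]]
[[29,18],[38,0]]
[[29,18],[38,1],[39,0]]
[[29,18],[38,1],[39,0]]
[[2,3],[8,0],[29,18],[38,1],[39,0]]
[[2,3],[8,18],[13,0],[29,18],[38,1],[39,0]]
[[2,3],[8,18],[13,7],[15,0],[29,18],[38,1],[39,0]]
[[2,3],[8,18],[19,0],[29,18],[38,1],[39,0]]
[[2,3],[8,18],[19,0],[29,18],[38,1],[39,0]]
[[2,3],[8,18],[19,0],[29,18],[38,1],[39,0]]
[[2,3],[8,18],[19,0],[29,18],[38,1],[39,0]]
[[2,3],[8,18],[19,0],[29,18],[38,1],[39,0]]
[[2,3],[8,18],[19,0],[29,18],[38,1],[39,0]]
[[2,3],[6,18],[19,0],[29,18],[38,1],[39,0]]
[[2,3],[6,18],[19,0],[29,18],[38,7],[43,0]]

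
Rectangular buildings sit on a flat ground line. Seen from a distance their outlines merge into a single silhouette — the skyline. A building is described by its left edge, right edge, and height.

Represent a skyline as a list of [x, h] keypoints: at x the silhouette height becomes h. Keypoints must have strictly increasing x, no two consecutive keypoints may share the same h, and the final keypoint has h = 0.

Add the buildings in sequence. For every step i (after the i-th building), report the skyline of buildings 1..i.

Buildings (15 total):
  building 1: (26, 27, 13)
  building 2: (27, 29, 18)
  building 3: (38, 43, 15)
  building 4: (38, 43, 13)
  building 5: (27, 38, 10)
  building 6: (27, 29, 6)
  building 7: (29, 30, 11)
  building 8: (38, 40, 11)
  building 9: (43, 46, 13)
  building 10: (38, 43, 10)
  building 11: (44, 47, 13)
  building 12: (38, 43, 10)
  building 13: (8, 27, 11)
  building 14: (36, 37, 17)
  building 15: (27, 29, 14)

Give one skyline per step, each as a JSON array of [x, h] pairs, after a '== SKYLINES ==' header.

== SKYLINES ==
[[26,13],[27,0]]
[[26,13],[27,18],[29,0]]
[[26,13],[27,18],[29,0],[38,15],[43,0]]
[[26,13],[27,18],[29,0],[38,15],[43,0]]
[[26,13],[27,18],[29,10],[38,15],[43,0]]
[[26,13],[27,18],[29,10],[38,15],[43,0]]
[[26,13],[27,18],[29,11],[30,10],[38,15],[43,0]]
[[26,13],[27,18],[29,11],[30,10],[38,15],[43,0]]
[[26,13],[27,18],[29,11],[30,10],[38,15],[43,13],[46,0]]
[[26,13],[27,18],[29,11],[30,10],[38,15],[43,13],[46,0]]
[[26,13],[27,18],[29,11],[30,10],[38,15],[43,13],[47,0]]
[[26,13],[27,18],[29,11],[30,10],[38,15],[43,13],[47,0]]
[[8,11],[26,13],[27,18],[29,11],[30,10],[38,15],[43,13],[47,0]]
[[8,11],[26,13],[27,18],[29,11],[30,10],[36,17],[37,10],[38,15],[43,13],[47,0]]
[[8,11],[26,13],[27,18],[29,11],[30,10],[36,17],[37,10],[38,15],[43,13],[47,0]]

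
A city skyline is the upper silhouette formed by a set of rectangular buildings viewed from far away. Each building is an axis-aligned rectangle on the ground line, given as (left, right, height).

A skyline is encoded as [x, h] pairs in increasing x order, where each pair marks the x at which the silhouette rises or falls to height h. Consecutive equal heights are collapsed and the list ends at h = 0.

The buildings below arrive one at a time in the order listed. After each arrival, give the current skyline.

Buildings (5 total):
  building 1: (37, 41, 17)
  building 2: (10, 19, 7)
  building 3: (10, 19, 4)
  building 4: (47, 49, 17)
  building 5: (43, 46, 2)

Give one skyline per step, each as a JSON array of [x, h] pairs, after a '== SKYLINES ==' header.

== SKYLINES ==
[[37,17],[41,0]]
[[10,7],[19,0],[37,17],[41,0]]
[[10,7],[19,0],[37,17],[41,0]]
[[10,7],[19,0],[37,17],[41,0],[47,17],[49,0]]
[[10,7],[19,0],[37,17],[41,0],[43,2],[46,0],[47,17],[49,0]]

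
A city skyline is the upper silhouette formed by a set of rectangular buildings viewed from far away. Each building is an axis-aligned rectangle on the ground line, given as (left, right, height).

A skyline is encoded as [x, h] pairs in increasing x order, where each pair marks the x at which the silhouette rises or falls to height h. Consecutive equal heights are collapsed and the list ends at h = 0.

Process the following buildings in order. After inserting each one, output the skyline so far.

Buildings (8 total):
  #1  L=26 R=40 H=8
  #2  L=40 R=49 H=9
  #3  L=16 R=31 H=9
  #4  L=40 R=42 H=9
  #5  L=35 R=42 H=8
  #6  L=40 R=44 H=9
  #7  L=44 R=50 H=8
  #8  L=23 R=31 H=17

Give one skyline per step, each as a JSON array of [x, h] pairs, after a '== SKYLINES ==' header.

== SKYLINES ==
[[26,8],[40,0]]
[[26,8],[40,9],[49,0]]
[[16,9],[31,8],[40,9],[49,0]]
[[16,9],[31,8],[40,9],[49,0]]
[[16,9],[31,8],[40,9],[49,0]]
[[16,9],[31,8],[40,9],[49,0]]
[[16,9],[31,8],[40,9],[49,8],[50,0]]
[[16,9],[23,17],[31,8],[40,9],[49,8],[50,0]]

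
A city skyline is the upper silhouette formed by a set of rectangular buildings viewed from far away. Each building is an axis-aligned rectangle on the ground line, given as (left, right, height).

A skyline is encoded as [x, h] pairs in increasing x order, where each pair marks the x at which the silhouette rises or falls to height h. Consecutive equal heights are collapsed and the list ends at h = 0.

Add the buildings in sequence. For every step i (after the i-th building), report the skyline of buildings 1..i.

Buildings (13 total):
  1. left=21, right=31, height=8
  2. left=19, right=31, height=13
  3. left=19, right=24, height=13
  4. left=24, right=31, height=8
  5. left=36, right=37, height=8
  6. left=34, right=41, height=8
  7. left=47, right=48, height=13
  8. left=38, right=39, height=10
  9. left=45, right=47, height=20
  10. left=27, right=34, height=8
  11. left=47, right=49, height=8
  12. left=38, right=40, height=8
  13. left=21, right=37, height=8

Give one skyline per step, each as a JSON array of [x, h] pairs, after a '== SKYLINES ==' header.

== SKYLINES ==
[[21,8],[31,0]]
[[19,13],[31,0]]
[[19,13],[31,0]]
[[19,13],[31,0]]
[[19,13],[31,0],[36,8],[37,0]]
[[19,13],[31,0],[34,8],[41,0]]
[[19,13],[31,0],[34,8],[41,0],[47,13],[48,0]]
[[19,13],[31,0],[34,8],[38,10],[39,8],[41,0],[47,13],[48,0]]
[[19,13],[31,0],[34,8],[38,10],[39,8],[41,0],[45,20],[47,13],[48,0]]
[[19,13],[31,8],[38,10],[39,8],[41,0],[45,20],[47,13],[48,0]]
[[19,13],[31,8],[38,10],[39,8],[41,0],[45,20],[47,13],[48,8],[49,0]]
[[19,13],[31,8],[38,10],[39,8],[41,0],[45,20],[47,13],[48,8],[49,0]]
[[19,13],[31,8],[38,10],[39,8],[41,0],[45,20],[47,13],[48,8],[49,0]]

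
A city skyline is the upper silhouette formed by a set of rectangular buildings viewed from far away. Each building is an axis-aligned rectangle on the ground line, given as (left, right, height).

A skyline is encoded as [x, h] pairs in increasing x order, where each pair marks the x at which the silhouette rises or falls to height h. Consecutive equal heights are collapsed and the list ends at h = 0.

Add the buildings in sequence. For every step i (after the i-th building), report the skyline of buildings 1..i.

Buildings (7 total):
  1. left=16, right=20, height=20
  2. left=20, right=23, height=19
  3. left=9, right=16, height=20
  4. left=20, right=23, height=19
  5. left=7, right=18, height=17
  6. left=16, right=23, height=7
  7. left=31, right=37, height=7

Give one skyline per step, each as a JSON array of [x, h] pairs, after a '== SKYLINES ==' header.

== SKYLINES ==
[[16,20],[20,0]]
[[16,20],[20,19],[23,0]]
[[9,20],[20,19],[23,0]]
[[9,20],[20,19],[23,0]]
[[7,17],[9,20],[20,19],[23,0]]
[[7,17],[9,20],[20,19],[23,0]]
[[7,17],[9,20],[20,19],[23,0],[31,7],[37,0]]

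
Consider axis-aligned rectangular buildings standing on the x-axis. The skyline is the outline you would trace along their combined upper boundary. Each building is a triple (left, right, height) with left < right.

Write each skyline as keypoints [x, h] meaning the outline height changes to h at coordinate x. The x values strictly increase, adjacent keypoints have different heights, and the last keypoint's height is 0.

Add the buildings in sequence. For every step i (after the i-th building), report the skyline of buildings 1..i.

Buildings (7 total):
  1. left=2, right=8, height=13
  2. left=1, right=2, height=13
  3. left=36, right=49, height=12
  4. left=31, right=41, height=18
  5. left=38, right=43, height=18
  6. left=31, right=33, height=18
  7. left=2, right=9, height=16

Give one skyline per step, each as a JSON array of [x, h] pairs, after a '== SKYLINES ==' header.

== SKYLINES ==
[[2,13],[8,0]]
[[1,13],[8,0]]
[[1,13],[8,0],[36,12],[49,0]]
[[1,13],[8,0],[31,18],[41,12],[49,0]]
[[1,13],[8,0],[31,18],[43,12],[49,0]]
[[1,13],[8,0],[31,18],[43,12],[49,0]]
[[1,13],[2,16],[9,0],[31,18],[43,12],[49,0]]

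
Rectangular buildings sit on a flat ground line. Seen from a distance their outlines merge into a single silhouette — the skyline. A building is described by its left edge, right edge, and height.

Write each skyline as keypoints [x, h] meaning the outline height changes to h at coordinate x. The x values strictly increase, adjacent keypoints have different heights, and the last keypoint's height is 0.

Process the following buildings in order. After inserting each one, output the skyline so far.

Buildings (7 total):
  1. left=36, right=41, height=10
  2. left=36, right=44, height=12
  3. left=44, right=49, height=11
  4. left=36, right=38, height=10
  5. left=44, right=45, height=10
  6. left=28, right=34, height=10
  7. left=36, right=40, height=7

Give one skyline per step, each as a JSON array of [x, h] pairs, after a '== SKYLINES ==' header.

== SKYLINES ==
[[36,10],[41,0]]
[[36,12],[44,0]]
[[36,12],[44,11],[49,0]]
[[36,12],[44,11],[49,0]]
[[36,12],[44,11],[49,0]]
[[28,10],[34,0],[36,12],[44,11],[49,0]]
[[28,10],[34,0],[36,12],[44,11],[49,0]]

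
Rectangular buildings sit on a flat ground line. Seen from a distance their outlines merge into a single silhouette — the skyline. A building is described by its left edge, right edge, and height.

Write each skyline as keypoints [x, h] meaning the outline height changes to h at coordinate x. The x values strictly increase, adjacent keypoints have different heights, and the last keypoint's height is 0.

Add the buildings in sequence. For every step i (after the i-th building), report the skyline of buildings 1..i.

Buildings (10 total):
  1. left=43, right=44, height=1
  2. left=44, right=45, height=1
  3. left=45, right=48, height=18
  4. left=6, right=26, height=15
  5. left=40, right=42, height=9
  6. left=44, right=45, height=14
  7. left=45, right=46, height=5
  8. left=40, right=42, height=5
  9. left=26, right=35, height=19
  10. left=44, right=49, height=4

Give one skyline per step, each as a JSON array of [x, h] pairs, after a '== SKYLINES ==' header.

== SKYLINES ==
[[43,1],[44,0]]
[[43,1],[45,0]]
[[43,1],[45,18],[48,0]]
[[6,15],[26,0],[43,1],[45,18],[48,0]]
[[6,15],[26,0],[40,9],[42,0],[43,1],[45,18],[48,0]]
[[6,15],[26,0],[40,9],[42,0],[43,1],[44,14],[45,18],[48,0]]
[[6,15],[26,0],[40,9],[42,0],[43,1],[44,14],[45,18],[48,0]]
[[6,15],[26,0],[40,9],[42,0],[43,1],[44,14],[45,18],[48,0]]
[[6,15],[26,19],[35,0],[40,9],[42,0],[43,1],[44,14],[45,18],[48,0]]
[[6,15],[26,19],[35,0],[40,9],[42,0],[43,1],[44,14],[45,18],[48,4],[49,0]]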